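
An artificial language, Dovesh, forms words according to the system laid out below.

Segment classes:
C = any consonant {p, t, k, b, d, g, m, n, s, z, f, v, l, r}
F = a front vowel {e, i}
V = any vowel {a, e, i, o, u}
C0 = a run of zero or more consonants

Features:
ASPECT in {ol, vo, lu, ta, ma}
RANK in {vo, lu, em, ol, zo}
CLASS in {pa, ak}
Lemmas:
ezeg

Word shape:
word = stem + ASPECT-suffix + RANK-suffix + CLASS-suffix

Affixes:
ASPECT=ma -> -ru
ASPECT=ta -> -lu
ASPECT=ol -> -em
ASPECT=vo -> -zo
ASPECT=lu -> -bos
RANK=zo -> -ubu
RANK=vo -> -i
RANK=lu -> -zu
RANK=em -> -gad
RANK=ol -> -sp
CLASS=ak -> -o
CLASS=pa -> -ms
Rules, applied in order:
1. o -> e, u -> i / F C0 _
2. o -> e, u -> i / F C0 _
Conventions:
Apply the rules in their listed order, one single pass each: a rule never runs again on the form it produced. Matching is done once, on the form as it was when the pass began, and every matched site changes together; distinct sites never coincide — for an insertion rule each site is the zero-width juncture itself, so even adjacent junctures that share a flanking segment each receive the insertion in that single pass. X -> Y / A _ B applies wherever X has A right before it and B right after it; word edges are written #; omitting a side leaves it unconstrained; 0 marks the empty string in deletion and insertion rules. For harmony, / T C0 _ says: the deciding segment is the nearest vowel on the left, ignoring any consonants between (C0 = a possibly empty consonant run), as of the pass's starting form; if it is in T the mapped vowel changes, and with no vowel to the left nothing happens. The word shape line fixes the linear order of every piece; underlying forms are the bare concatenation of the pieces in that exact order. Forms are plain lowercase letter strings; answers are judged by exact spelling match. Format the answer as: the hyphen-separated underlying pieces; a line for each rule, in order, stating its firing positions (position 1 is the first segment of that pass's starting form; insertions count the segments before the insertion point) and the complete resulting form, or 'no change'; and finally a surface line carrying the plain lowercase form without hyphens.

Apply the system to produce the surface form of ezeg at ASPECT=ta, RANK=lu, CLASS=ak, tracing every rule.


underlying: ezeg-lu-zu-o
1. o -> e, u -> i / F C0 _: fires at position(s) 6: ezeglizuo
2. o -> e, u -> i / F C0 _: fires at position(s) 8: ezeglizio
surface: ezeglizio


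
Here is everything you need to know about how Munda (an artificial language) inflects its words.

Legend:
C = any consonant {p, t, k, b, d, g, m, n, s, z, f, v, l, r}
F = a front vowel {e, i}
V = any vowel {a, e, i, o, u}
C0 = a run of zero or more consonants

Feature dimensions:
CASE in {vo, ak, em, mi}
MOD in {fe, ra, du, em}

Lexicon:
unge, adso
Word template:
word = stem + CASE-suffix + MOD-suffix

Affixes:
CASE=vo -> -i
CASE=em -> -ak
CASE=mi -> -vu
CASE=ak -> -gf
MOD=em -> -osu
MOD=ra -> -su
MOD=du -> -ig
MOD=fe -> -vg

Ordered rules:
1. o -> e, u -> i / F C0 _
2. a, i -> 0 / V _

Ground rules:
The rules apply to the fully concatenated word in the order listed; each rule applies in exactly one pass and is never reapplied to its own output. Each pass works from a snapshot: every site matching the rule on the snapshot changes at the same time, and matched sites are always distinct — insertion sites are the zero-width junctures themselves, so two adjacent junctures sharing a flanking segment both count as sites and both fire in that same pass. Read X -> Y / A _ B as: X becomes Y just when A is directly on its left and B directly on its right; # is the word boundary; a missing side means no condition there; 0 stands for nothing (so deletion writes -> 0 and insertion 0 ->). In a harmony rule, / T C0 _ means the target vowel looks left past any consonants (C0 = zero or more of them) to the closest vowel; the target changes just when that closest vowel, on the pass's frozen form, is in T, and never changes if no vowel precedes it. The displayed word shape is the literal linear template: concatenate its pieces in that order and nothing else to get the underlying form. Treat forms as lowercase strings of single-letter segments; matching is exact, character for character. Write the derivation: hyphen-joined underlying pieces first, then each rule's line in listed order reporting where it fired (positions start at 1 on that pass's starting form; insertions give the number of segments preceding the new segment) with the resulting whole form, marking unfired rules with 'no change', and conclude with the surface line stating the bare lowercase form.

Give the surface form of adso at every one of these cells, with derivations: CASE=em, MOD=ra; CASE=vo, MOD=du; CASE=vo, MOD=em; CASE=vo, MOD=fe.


cell CASE=em, MOD=ra:
underlying: adso-ak-su
1. o -> e, u -> i / F C0 _: no change
2. a, i -> 0 / V _: fires at position(s) 5: adsoksu
surface: adsoksu

cell CASE=vo, MOD=du:
underlying: adso-i-ig
1. o -> e, u -> i / F C0 _: no change
2. a, i -> 0 / V _: fires at position(s) 5, 6: adsog
surface: adsog

cell CASE=vo, MOD=em:
underlying: adso-i-osu
1. o -> e, u -> i / F C0 _: fires at position(s) 6: adsoiesu
2. a, i -> 0 / V _: fires at position(s) 5: adsoesu
surface: adsoesu

cell CASE=vo, MOD=fe:
underlying: adso-i-vg
1. o -> e, u -> i / F C0 _: no change
2. a, i -> 0 / V _: fires at position(s) 5: adsovg
surface: adsovg


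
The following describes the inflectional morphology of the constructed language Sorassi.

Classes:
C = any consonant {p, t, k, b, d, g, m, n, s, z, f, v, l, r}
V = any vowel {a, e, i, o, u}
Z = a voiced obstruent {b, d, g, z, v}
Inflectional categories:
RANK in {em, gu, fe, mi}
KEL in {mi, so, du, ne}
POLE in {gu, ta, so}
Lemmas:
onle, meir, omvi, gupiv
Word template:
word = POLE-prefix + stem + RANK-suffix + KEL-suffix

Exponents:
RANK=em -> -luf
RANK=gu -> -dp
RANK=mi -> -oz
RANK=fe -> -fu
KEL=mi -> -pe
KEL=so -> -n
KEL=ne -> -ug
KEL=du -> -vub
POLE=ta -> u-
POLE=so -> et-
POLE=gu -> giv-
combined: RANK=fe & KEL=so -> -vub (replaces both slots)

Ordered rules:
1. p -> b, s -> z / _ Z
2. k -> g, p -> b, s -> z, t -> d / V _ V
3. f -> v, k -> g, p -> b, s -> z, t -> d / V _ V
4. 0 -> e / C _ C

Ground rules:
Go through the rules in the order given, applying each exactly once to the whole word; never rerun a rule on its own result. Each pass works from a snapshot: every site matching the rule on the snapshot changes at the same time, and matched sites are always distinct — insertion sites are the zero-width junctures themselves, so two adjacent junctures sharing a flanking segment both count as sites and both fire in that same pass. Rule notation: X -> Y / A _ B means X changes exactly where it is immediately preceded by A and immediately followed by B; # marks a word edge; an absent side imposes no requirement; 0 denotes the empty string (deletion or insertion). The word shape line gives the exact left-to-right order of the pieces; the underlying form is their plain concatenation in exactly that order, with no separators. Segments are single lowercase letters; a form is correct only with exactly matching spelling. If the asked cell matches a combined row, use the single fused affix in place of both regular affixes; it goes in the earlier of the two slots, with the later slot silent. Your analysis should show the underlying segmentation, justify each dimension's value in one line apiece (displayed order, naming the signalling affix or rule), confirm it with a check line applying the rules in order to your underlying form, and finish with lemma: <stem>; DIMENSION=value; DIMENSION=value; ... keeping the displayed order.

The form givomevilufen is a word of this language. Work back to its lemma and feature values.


underlying: giv-omvi-luf-n
RANK=em - signalled by the affix -luf
KEL=so - signalled by the affix -n
POLE=gu - signalled by the affix giv-
check: givomvilufn -> givomvilufn -> givomvilufn -> givomvilufn -> givomevilufen
lemma: omvi; RANK=em; KEL=so; POLE=gu


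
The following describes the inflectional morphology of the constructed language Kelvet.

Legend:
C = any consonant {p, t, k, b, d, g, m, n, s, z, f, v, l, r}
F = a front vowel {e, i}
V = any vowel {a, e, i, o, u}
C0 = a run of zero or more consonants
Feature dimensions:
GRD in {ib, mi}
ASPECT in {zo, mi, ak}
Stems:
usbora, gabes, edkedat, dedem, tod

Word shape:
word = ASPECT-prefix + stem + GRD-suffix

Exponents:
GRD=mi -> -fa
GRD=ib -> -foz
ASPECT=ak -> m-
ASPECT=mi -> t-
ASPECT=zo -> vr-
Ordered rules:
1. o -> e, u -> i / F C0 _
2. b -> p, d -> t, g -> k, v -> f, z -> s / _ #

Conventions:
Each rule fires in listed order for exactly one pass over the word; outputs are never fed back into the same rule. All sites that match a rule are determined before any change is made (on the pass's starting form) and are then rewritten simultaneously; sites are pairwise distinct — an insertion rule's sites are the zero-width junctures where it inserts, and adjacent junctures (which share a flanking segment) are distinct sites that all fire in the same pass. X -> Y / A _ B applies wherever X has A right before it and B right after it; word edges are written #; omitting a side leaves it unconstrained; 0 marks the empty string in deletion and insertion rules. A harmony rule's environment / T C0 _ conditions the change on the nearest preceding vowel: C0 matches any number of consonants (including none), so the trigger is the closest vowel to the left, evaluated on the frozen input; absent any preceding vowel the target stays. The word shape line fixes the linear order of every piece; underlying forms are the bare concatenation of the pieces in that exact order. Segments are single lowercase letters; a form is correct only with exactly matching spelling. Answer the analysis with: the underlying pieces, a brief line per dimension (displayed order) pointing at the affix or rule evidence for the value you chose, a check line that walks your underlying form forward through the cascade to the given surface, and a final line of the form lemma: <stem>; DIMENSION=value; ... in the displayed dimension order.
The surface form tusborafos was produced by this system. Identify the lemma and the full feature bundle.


underlying: t-usbora-foz
GRD=ib - signalled by the affix -foz
ASPECT=mi - signalled by the affix t-
check: tusborafoz -> tusborafoz -> tusborafos
lemma: usbora; GRD=ib; ASPECT=mi


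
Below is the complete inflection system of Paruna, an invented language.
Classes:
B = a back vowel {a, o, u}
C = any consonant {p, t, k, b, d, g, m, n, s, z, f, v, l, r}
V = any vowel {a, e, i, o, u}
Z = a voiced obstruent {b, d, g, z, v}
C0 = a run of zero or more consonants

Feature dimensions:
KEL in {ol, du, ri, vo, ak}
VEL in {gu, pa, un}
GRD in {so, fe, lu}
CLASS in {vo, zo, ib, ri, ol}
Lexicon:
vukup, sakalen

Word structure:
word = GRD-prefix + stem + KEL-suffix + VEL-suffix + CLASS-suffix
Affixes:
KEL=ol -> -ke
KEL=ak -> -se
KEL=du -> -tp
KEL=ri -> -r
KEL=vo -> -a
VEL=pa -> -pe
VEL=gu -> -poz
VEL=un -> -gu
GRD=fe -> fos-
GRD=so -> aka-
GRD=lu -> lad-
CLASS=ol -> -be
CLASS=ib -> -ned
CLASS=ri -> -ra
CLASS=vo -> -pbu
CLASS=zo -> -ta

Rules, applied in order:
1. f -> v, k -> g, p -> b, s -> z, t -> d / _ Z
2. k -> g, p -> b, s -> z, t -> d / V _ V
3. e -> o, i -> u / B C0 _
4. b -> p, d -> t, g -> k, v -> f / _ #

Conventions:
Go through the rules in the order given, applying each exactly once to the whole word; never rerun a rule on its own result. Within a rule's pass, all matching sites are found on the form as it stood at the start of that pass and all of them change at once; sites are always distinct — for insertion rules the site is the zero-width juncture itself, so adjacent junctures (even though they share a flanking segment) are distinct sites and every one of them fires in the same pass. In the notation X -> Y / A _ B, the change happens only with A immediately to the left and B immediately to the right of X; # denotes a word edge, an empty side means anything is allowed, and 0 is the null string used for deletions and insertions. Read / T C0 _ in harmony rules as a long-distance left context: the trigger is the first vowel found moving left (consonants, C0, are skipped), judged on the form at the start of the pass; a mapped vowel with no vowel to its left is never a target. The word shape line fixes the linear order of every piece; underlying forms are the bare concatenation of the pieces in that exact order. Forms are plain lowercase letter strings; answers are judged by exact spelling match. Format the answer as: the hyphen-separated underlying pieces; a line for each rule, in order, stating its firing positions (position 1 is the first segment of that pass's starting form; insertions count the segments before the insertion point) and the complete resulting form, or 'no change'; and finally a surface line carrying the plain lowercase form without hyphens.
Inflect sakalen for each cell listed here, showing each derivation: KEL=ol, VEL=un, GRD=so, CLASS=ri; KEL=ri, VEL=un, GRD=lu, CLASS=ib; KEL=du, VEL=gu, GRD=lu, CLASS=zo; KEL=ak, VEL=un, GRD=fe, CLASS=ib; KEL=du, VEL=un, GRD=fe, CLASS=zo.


cell KEL=ol, VEL=un, GRD=so, CLASS=ri:
underlying: aka-sakalen-ke-gu-ra
1. f -> v, k -> g, p -> b, s -> z, t -> d / _ Z: no change
2. k -> g, p -> b, s -> z, t -> d / V _ V: fires at position(s) 2, 4, 6: agazagalenkegura
3. e -> o, i -> u / B C0 _: fires at position(s) 9: agazagalonkegura
4. b -> p, d -> t, g -> k, v -> f / _ #: no change
surface: agazagalonkegura

cell KEL=ri, VEL=un, GRD=lu, CLASS=ib:
underlying: lad-sakalen-r-gu-ned
1. f -> v, k -> g, p -> b, s -> z, t -> d / _ Z: no change
2. k -> g, p -> b, s -> z, t -> d / V _ V: fires at position(s) 6: ladsagalenrguned
3. e -> o, i -> u / B C0 _: fires at position(s) 9, 15: ladsagalonrgunod
4. b -> p, d -> t, g -> k, v -> f / _ #: fires at position(s) 16: ladsagalonrgunot
surface: ladsagalonrgunot

cell KEL=du, VEL=gu, GRD=lu, CLASS=zo:
underlying: lad-sakalen-tp-poz-ta
1. f -> v, k -> g, p -> b, s -> z, t -> d / _ Z: no change
2. k -> g, p -> b, s -> z, t -> d / V _ V: fires at position(s) 6: ladsagalentppozta
3. e -> o, i -> u / B C0 _: fires at position(s) 9: ladsagalontppozta
4. b -> p, d -> t, g -> k, v -> f / _ #: no change
surface: ladsagalontppozta

cell KEL=ak, VEL=un, GRD=fe, CLASS=ib:
underlying: fos-sakalen-se-gu-ned
1. f -> v, k -> g, p -> b, s -> z, t -> d / _ Z: no change
2. k -> g, p -> b, s -> z, t -> d / V _ V: fires at position(s) 6: fossagalenseguned
3. e -> o, i -> u / B C0 _: fires at position(s) 9, 16: fossagalonsegunod
4. b -> p, d -> t, g -> k, v -> f / _ #: fires at position(s) 17: fossagalonsegunot
surface: fossagalonsegunot

cell KEL=du, VEL=un, GRD=fe, CLASS=zo:
underlying: fos-sakalen-tp-gu-ta
1. f -> v, k -> g, p -> b, s -> z, t -> d / _ Z: fires at position(s) 12: fossakalentbguta
2. k -> g, p -> b, s -> z, t -> d / V _ V: fires at position(s) 6, 15: fossagalentbguda
3. e -> o, i -> u / B C0 _: fires at position(s) 9: fossagalontbguda
4. b -> p, d -> t, g -> k, v -> f / _ #: no change
surface: fossagalontbguda


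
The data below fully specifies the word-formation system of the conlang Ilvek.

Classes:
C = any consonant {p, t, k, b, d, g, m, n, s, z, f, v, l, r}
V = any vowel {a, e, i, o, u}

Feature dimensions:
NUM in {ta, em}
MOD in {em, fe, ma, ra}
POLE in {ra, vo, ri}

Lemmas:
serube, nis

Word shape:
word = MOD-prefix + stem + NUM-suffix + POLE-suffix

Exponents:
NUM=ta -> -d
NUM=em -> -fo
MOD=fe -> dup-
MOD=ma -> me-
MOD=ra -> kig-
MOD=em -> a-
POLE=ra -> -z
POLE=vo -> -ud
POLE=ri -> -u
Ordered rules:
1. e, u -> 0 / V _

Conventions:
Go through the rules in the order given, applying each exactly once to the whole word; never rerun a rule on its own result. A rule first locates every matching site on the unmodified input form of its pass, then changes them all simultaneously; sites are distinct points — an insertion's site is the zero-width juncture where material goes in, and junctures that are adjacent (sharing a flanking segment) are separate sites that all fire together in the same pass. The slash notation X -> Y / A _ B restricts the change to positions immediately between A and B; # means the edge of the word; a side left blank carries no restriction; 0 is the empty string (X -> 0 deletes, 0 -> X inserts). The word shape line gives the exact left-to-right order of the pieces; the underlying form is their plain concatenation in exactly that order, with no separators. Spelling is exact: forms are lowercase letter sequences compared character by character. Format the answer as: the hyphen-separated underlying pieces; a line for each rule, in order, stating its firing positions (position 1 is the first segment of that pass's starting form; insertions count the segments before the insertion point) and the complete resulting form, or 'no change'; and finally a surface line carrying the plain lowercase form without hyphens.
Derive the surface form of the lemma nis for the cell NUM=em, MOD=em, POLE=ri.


underlying: a-nis-fo-u
1. e, u -> 0 / V _: fires at position(s) 7: anisfo
surface: anisfo


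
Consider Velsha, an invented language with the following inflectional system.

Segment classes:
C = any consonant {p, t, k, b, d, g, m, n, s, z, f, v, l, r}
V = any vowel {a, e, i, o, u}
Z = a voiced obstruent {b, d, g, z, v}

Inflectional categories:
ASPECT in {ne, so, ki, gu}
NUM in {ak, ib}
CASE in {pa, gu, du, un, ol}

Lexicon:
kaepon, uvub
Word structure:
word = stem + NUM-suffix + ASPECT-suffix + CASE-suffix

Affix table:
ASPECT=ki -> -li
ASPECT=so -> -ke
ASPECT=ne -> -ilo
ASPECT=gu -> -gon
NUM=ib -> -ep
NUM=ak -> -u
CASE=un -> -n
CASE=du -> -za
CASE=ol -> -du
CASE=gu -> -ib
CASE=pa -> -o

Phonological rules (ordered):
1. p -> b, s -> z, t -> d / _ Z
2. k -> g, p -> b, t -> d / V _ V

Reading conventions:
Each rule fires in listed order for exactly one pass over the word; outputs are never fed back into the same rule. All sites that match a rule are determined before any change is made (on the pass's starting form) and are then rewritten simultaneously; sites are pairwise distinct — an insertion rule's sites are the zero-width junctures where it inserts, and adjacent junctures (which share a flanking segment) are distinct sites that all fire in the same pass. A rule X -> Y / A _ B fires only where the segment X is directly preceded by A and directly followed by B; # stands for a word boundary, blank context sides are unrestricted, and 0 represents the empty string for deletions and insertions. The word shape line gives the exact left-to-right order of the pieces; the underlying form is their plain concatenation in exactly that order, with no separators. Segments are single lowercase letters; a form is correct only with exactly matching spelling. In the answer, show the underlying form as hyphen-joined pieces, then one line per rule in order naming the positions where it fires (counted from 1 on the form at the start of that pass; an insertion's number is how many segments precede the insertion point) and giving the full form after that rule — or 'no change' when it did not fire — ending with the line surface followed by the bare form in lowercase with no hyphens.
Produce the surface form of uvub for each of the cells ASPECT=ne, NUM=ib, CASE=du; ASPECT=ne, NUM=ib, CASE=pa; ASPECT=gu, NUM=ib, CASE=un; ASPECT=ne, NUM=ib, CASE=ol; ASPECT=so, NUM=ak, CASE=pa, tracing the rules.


cell ASPECT=ne, NUM=ib, CASE=du:
underlying: uvub-ep-ilo-za
1. p -> b, s -> z, t -> d / _ Z: no change
2. k -> g, p -> b, t -> d / V _ V: fires at position(s) 6: uvubebiloza
surface: uvubebiloza

cell ASPECT=ne, NUM=ib, CASE=pa:
underlying: uvub-ep-ilo-o
1. p -> b, s -> z, t -> d / _ Z: no change
2. k -> g, p -> b, t -> d / V _ V: fires at position(s) 6: uvubebiloo
surface: uvubebiloo

cell ASPECT=gu, NUM=ib, CASE=un:
underlying: uvub-ep-gon-n
1. p -> b, s -> z, t -> d / _ Z: fires at position(s) 6: uvubebgonn
2. k -> g, p -> b, t -> d / V _ V: no change
surface: uvubebgonn

cell ASPECT=ne, NUM=ib, CASE=ol:
underlying: uvub-ep-ilo-du
1. p -> b, s -> z, t -> d / _ Z: no change
2. k -> g, p -> b, t -> d / V _ V: fires at position(s) 6: uvubebilodu
surface: uvubebilodu

cell ASPECT=so, NUM=ak, CASE=pa:
underlying: uvub-u-ke-o
1. p -> b, s -> z, t -> d / _ Z: no change
2. k -> g, p -> b, t -> d / V _ V: fires at position(s) 6: uvubugeo
surface: uvubugeo


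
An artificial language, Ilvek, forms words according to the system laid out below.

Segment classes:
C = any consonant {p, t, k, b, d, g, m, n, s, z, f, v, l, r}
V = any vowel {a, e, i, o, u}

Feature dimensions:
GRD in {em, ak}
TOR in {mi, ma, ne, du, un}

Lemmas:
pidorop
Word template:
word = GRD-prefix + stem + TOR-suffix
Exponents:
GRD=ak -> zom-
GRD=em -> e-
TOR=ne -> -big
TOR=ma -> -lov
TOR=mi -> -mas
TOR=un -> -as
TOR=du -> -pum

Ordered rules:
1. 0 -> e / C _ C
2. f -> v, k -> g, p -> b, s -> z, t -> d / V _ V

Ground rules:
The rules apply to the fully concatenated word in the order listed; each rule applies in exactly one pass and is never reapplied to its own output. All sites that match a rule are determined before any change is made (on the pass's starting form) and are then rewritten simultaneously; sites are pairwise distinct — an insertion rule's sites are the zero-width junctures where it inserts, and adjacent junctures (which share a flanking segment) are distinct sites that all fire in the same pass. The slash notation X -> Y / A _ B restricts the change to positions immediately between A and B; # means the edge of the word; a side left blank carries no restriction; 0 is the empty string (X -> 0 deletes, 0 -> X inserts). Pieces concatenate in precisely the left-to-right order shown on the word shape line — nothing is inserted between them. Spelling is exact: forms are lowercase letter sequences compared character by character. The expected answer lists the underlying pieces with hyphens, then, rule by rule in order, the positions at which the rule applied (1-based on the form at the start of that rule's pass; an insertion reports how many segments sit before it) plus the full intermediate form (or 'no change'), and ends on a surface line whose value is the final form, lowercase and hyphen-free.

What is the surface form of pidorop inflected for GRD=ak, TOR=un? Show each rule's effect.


underlying: zom-pidorop-as
1. 0 -> e / C _ C: inserts after position(s) 3: zomepidoropas
2. f -> v, k -> g, p -> b, s -> z, t -> d / V _ V: fires at position(s) 5, 11: zomebidorobas
surface: zomebidorobas


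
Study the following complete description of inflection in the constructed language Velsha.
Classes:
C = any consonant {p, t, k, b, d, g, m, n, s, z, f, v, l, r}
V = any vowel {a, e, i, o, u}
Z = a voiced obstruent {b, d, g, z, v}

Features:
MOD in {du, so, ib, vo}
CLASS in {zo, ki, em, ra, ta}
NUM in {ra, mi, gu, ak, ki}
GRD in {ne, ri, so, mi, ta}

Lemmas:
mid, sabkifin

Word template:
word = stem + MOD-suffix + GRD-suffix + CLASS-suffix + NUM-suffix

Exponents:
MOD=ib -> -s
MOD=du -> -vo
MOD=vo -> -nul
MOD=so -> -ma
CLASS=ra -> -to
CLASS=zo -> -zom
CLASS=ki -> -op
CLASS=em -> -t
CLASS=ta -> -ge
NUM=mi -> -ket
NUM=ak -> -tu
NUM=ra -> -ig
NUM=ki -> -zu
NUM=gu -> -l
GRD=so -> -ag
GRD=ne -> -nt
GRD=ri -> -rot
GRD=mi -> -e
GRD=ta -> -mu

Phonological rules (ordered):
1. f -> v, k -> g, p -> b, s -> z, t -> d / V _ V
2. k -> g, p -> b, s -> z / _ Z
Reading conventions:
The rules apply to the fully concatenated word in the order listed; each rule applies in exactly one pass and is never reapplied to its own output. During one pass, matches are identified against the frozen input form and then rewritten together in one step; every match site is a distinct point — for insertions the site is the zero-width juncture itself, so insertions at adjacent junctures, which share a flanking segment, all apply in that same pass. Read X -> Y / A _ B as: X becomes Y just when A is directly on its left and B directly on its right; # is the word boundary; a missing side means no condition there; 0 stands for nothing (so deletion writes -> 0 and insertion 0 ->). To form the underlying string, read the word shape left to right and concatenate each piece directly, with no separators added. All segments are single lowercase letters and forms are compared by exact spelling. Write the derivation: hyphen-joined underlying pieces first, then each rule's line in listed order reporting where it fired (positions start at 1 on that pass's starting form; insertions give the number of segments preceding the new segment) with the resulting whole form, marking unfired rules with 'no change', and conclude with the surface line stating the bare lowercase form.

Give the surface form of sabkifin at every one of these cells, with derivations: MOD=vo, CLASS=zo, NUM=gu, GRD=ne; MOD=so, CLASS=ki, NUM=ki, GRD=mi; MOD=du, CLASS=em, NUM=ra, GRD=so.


cell MOD=vo, CLASS=zo, NUM=gu, GRD=ne:
underlying: sabkifin-nul-nt-zom-l
1. f -> v, k -> g, p -> b, s -> z, t -> d / V _ V: fires at position(s) 6: sabkivinnulntzoml
2. k -> g, p -> b, s -> z / _ Z: no change
surface: sabkivinnulntzoml

cell MOD=so, CLASS=ki, NUM=ki, GRD=mi:
underlying: sabkifin-ma-e-op-zu
1. f -> v, k -> g, p -> b, s -> z, t -> d / V _ V: fires at position(s) 6: sabkivinmaeopzu
2. k -> g, p -> b, s -> z / _ Z: fires at position(s) 13: sabkivinmaeobzu
surface: sabkivinmaeobzu

cell MOD=du, CLASS=em, NUM=ra, GRD=so:
underlying: sabkifin-vo-ag-t-ig
1. f -> v, k -> g, p -> b, s -> z, t -> d / V _ V: fires at position(s) 6: sabkivinvoagtig
2. k -> g, p -> b, s -> z / _ Z: no change
surface: sabkivinvoagtig


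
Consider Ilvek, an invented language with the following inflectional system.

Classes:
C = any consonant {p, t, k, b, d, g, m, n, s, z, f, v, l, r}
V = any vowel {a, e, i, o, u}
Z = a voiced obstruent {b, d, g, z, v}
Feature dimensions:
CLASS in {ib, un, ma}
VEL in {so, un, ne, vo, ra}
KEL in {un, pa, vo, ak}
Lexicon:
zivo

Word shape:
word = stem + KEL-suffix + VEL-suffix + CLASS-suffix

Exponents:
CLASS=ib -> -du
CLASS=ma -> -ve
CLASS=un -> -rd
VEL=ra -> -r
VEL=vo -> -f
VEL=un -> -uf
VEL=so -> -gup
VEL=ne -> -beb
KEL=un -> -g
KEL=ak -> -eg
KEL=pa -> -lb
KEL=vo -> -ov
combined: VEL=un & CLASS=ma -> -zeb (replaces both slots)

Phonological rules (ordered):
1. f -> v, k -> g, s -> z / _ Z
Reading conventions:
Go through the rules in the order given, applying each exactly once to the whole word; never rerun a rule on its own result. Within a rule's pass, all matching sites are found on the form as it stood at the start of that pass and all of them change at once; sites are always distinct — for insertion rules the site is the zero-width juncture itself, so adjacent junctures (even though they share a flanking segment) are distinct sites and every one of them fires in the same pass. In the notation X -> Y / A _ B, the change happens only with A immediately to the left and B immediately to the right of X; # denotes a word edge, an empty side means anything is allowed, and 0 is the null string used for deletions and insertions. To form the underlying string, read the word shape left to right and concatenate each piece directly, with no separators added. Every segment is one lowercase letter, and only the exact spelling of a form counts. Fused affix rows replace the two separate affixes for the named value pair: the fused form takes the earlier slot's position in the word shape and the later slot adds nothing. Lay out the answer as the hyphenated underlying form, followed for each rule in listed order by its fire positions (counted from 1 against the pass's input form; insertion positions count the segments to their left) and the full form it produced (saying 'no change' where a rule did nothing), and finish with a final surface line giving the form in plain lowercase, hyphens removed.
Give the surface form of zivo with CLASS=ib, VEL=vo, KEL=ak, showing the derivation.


underlying: zivo-eg-f-du
1. f -> v, k -> g, s -> z / _ Z: fires at position(s) 7: zivoegvdu
surface: zivoegvdu


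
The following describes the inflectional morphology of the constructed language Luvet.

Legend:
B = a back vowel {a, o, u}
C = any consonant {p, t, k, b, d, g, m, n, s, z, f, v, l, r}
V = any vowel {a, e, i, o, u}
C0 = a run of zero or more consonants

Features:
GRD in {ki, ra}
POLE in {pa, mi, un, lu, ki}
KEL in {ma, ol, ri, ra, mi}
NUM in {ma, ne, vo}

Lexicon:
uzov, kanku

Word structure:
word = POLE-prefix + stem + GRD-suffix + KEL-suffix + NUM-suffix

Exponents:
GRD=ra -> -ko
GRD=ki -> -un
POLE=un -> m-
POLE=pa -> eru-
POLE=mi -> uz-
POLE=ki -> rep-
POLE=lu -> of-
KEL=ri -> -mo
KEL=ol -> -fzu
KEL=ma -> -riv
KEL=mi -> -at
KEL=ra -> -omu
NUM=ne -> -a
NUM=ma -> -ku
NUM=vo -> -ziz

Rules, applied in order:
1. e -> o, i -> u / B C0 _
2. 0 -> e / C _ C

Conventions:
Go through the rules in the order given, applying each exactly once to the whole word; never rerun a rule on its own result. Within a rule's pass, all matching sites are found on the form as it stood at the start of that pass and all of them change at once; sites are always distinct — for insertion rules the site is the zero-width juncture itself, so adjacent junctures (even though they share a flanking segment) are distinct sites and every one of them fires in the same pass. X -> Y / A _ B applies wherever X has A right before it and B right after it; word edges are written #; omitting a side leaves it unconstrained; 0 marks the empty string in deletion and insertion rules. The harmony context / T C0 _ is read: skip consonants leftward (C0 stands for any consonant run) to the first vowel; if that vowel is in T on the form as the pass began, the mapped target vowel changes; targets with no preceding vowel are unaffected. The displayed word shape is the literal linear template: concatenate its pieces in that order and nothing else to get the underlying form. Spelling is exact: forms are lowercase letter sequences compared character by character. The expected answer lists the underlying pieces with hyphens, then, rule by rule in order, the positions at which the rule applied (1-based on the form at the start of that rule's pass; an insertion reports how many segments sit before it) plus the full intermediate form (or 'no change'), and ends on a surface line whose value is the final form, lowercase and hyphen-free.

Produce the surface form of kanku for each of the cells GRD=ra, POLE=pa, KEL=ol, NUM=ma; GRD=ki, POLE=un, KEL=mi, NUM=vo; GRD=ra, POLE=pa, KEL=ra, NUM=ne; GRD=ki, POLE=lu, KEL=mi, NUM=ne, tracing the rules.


cell GRD=ra, POLE=pa, KEL=ol, NUM=ma:
underlying: eru-kanku-ko-fzu-ku
1. e -> o, i -> u / B C0 _: no change
2. 0 -> e / C _ C: inserts after position(s) 6, 11: erukanekukofezuku
surface: erukanekukofezuku

cell GRD=ki, POLE=un, KEL=mi, NUM=vo:
underlying: m-kanku-un-at-ziz
1. e -> o, i -> u / B C0 _: fires at position(s) 12: mkankuunatzuz
2. 0 -> e / C _ C: inserts after position(s) 1, 4, 10: mekanekuunatezuz
surface: mekanekuunatezuz

cell GRD=ra, POLE=pa, KEL=ra, NUM=ne:
underlying: eru-kanku-ko-omu-a
1. e -> o, i -> u / B C0 _: no change
2. 0 -> e / C _ C: inserts after position(s) 6: erukanekukoomua
surface: erukanekukoomua

cell GRD=ki, POLE=lu, KEL=mi, NUM=ne:
underlying: of-kanku-un-at-a
1. e -> o, i -> u / B C0 _: no change
2. 0 -> e / C _ C: inserts after position(s) 2, 5: ofekanekuunata
surface: ofekanekuunata


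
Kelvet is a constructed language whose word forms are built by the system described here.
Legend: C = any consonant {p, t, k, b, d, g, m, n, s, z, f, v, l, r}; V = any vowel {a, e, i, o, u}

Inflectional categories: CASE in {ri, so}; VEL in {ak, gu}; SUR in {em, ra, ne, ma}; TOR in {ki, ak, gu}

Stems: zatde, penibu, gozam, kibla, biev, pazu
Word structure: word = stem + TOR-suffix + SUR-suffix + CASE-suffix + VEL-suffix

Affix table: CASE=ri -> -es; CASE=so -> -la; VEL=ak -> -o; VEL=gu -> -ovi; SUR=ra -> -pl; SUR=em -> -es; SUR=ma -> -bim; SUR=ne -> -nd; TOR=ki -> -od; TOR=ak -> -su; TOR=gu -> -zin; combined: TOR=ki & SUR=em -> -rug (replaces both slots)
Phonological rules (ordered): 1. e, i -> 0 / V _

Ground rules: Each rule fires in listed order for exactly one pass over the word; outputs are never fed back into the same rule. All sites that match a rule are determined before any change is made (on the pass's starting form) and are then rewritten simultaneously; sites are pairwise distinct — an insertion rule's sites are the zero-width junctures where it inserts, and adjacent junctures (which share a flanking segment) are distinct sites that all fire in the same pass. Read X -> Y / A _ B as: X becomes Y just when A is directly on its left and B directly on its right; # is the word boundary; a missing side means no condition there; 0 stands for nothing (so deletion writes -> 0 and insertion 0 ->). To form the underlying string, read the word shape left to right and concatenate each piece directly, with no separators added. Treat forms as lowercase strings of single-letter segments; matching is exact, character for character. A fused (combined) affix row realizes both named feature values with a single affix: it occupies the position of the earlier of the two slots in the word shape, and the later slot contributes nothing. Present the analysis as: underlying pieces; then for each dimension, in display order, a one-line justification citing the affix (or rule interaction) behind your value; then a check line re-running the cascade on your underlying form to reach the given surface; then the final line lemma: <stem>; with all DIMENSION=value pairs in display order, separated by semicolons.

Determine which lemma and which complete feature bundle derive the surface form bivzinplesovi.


underlying: biev-zin-pl-es-ovi
CASE=ri - signalled by the affix -es
VEL=gu - signalled by the affix -ovi
SUR=ra - signalled by the affix -pl
TOR=gu - signalled by the affix -zin
check: bievzinplesovi -> bivzinplesovi
lemma: biev; CASE=ri; VEL=gu; SUR=ra; TOR=gu


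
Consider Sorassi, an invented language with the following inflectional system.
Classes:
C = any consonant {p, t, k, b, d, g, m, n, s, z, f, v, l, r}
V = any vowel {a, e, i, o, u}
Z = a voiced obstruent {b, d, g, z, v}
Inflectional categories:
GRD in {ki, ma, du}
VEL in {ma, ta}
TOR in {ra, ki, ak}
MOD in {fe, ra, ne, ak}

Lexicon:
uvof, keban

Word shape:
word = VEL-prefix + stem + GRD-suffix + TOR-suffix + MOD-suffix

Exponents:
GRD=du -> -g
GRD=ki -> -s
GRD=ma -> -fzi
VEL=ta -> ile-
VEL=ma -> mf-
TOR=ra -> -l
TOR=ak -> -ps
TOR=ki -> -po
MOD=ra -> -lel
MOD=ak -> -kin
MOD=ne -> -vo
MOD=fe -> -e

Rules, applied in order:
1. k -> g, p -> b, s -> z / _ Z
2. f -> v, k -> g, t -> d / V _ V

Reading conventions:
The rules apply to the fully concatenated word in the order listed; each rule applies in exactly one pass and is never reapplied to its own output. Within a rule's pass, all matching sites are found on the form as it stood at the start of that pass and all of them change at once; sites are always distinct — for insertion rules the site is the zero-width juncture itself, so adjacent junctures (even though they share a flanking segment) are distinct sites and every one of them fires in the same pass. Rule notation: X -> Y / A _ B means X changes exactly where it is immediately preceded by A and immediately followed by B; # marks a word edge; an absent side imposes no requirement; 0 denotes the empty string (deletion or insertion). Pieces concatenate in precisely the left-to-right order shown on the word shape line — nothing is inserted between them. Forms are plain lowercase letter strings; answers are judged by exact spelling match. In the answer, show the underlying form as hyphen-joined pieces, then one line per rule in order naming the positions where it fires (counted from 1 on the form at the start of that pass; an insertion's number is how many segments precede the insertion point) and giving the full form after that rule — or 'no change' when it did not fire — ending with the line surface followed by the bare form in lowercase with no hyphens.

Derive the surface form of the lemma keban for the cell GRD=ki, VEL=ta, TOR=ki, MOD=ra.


underlying: ile-keban-s-po-lel
1. k -> g, p -> b, s -> z / _ Z: no change
2. f -> v, k -> g, t -> d / V _ V: fires at position(s) 4: ilegebanspolel
surface: ilegebanspolel


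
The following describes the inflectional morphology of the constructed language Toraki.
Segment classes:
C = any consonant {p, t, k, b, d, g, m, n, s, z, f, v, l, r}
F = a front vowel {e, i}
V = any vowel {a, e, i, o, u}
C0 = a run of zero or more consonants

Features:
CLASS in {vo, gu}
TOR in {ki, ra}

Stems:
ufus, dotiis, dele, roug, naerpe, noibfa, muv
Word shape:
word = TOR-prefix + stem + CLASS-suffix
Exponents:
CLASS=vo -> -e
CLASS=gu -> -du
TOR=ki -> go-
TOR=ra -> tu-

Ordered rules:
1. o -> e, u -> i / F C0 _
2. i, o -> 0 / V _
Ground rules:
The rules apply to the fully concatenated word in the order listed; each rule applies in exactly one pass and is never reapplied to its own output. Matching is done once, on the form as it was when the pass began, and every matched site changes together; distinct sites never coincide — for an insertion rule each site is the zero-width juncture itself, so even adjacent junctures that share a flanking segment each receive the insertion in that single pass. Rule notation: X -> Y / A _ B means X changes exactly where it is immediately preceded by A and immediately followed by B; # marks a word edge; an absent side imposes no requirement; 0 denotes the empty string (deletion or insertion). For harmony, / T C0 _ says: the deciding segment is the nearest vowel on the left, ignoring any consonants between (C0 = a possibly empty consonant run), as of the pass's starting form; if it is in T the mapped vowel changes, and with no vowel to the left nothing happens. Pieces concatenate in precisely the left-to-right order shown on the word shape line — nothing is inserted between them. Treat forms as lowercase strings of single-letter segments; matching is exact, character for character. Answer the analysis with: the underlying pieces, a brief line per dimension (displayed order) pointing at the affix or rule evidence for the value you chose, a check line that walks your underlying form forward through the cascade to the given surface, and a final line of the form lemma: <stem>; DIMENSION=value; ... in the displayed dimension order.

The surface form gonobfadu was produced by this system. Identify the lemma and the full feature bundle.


underlying: go-noibfa-du
CLASS=gu - signalled by the affix -du
TOR=ki - signalled by the affix go-
check: gonoibfadu -> gonoibfadu -> gonobfadu
lemma: noibfa; CLASS=gu; TOR=ki


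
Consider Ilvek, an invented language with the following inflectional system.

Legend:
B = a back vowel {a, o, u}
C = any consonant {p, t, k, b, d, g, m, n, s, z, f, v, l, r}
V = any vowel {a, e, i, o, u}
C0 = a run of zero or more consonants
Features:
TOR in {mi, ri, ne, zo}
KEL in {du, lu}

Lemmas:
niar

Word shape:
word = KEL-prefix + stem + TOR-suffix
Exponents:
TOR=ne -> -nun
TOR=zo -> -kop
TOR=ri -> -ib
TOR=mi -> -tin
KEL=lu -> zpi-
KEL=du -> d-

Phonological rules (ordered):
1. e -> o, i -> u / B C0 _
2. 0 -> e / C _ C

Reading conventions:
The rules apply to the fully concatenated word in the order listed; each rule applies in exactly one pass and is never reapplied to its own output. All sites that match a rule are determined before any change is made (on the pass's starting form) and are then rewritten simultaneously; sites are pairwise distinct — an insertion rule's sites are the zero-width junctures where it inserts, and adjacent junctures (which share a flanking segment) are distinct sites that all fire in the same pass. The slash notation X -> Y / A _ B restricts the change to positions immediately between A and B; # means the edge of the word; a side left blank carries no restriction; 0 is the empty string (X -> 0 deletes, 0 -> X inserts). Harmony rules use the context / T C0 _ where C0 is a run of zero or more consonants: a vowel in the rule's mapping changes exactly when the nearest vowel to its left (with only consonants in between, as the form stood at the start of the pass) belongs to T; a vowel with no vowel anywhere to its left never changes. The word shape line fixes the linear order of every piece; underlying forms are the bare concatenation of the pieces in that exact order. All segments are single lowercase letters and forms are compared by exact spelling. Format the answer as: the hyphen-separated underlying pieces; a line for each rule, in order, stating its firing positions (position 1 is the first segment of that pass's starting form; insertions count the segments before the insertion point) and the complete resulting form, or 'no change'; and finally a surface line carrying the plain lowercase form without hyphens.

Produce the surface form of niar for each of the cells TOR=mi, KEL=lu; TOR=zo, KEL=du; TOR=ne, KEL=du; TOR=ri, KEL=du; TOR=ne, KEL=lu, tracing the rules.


cell TOR=mi, KEL=lu:
underlying: zpi-niar-tin
1. e -> o, i -> u / B C0 _: fires at position(s) 9: zpiniartun
2. 0 -> e / C _ C: inserts after position(s) 1, 7: zepiniaretun
surface: zepiniaretun

cell TOR=zo, KEL=du:
underlying: d-niar-kop
1. e -> o, i -> u / B C0 _: no change
2. 0 -> e / C _ C: inserts after position(s) 1, 5: deniarekop
surface: deniarekop

cell TOR=ne, KEL=du:
underlying: d-niar-nun
1. e -> o, i -> u / B C0 _: no change
2. 0 -> e / C _ C: inserts after position(s) 1, 5: deniarenun
surface: deniarenun

cell TOR=ri, KEL=du:
underlying: d-niar-ib
1. e -> o, i -> u / B C0 _: fires at position(s) 6: dniarub
2. 0 -> e / C _ C: inserts after position(s) 1: deniarub
surface: deniarub

cell TOR=ne, KEL=lu:
underlying: zpi-niar-nun
1. e -> o, i -> u / B C0 _: no change
2. 0 -> e / C _ C: inserts after position(s) 1, 7: zepiniarenun
surface: zepiniarenun
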